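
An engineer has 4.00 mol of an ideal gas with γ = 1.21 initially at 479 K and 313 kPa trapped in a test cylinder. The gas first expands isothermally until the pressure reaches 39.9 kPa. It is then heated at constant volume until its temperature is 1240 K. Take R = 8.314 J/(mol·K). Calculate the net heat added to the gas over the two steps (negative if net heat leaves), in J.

153000 J

V₁ = nRT₁/P₁ = 4.00×8.314×479/313 = 50.9 L.
Step 1 — Isothermal: T stays 479 K; PV = const ⇒ V₂ = 399 L, P₂ = 39.9 kPa.
ΔU = 0 (ideal gas, T constant).
W = nRT ln(V₂/V₁) = 4.00×8.314×479×ln(7.84) = 32800 J.
Q = ΔU + W = 32800 J.
State after step 1: P = 39.9 kPa, V = 399 L, T = 479 K.
Step 2 — Isochoric: V stays 399 L; P/T = const ⇒ T₂ = 1240 K, P₂ = 103 kPa.
W = 0 (no volume change).
ΔU = nCvΔT = 4.00×39.6×(1240−479) = 121000 J.
Q = ΔU = 121000 J.
Net over both steps: W = 32800 J, Q = 153000 J, ΔU = 121000 J.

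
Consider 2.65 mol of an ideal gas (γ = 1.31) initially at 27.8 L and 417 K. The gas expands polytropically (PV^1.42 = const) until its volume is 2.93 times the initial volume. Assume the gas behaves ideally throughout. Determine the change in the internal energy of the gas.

-10800 J

P₁ = nRT₁/V₁ = 2.65×8.314×417/27.8 = 330 kPa.
Polytropic n=1.42: T₂ = T₁(V₁/V₂)^(n−1) = 417×(0.341)^0.42 = 265 K; P₂ = P₁(V₁/V₂)^n = 71.8 kPa.
For an ideal gas ΔU = nCvΔT with Cv = R/(γ−1) = 26.8 J/(mol·K).
ΔU = 2.65×26.8×(265−417) = -10800 J.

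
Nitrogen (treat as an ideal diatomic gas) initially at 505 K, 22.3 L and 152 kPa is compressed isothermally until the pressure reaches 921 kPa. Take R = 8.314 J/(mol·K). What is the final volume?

Isothermal: T stays 505 K; PV = const ⇒ V₂ = 3.68 L, P₂ = 921 kPa.

3.68 L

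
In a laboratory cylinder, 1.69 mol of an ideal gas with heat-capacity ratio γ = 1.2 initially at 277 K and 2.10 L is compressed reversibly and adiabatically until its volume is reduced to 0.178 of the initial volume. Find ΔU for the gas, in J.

P₁ = nRT₁/V₁ = 1.69×8.314×277/2.10 = 1850 kPa.
Adiabatic: TV^(γ−1) = const ⇒ T₂ = 277×(5.62)^0.200 = 391 K; PV^γ = const ⇒ P₂ = 14700 kPa.
For an ideal gas ΔU = nCvΔT with Cv = R/(γ−1) = 41.6 J/(mol·K).
ΔU = 1.69×41.6×(391−277) = 8020 J.

8020 J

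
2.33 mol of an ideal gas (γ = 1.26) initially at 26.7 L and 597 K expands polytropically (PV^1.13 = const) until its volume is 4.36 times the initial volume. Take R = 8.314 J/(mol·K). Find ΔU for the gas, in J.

-7750 J

P₁ = nRT₁/V₁ = 2.33×8.314×597/26.7 = 433 kPa.
Polytropic n=1.13: T₂ = T₁(V₁/V₂)^(n−1) = 597×(0.229)^0.13 = 493 K; P₂ = P₁(V₁/V₂)^n = 82.0 kPa.
For an ideal gas ΔU = nCvΔT with Cv = R/(γ−1) = 32.0 J/(mol·K).
ΔU = 2.33×32.0×(493−597) = -7750 J.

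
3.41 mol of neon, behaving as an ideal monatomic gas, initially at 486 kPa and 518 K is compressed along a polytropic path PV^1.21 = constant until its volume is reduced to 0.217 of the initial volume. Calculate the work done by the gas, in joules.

V₁ = nRT₁/P₁ = 3.41×8.314×518/486 = 30.2 L.
Polytropic n=1.21: T₂ = T₁(V₁/V₂)^(n−1) = 518×(4.61)^0.21 = 714 K; P₂ = P₁(V₁/V₂)^n = 3090 kPa.
W = (P₁V₁−P₂V₂)/(n−1) = (486×30.2−3090×6.56)/0.21 = -26500 J.

-26500 J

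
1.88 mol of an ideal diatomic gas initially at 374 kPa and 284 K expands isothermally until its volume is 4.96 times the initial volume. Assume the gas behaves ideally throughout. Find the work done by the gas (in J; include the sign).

7110 J

V₁ = nRT₁/P₁ = 1.88×8.314×284/374 = 11.9 L.
Isothermal: T stays 284 K; PV = const ⇒ V₂ = 58.9 L, P₂ = 75.4 kPa.
W = nRT ln(V₂/V₁) = 1.88×8.314×284×ln(4.96) = 7110 J.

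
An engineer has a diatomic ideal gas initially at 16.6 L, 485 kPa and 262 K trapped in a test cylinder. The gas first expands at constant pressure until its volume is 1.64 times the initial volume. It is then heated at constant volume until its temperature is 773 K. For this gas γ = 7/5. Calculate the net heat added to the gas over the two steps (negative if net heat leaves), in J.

44400 J

n = P₁V₁/(RT₁) = 485×16.6/(8.314×262) = 3.70 mol.
Step 1 — Isobaric: P stays 485 kPa; V/T = const ⇒ T₂ = 430 K, V₂ = 27.2 L.
W = PΔV = 485×(27.2−16.6) kPa·L = 5150 J.
ΔU = nCvΔT = 3.70×20.8×(430−262) = 12900 J.
Q = ΔU + W = nCpΔT = 18000 J.
State after step 1: P = 485 kPa, V = 27.2 L, T = 430 K.
Step 2 — Isochoric: V stays 27.2 L; P/T = const ⇒ T₂ = 773 K, P₂ = 873 kPa.
W = 0 (no volume change).
ΔU = nCvΔT = 3.70×20.8×(773−430) = 26400 J.
Q = ΔU = 26400 J.
Net over both steps: W = 5150 J, Q = 44400 J, ΔU = 39300 J.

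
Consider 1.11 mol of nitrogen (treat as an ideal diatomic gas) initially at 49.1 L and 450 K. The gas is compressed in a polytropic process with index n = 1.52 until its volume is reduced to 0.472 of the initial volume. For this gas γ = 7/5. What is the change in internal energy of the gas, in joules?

P₁ = nRT₁/V₁ = 1.11×8.314×450/49.1 = 84.6 kPa.
Polytropic n=1.52: T₂ = T₁(V₁/V₂)^(n−1) = 450×(2.12)^0.52 = 665 K; P₂ = P₁(V₁/V₂)^n = 265 kPa.
For an ideal gas ΔU = nCvΔT with Cv = (5/2)R = 20.8 J/(mol·K).
ΔU = 1.11×20.8×(665−450) = 4960 J.

4960 J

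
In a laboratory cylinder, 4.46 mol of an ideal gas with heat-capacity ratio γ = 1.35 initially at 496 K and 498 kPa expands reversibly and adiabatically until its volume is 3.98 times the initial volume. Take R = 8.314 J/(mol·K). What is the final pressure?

V₁ = nRT₁/P₁ = 4.46×8.314×496/498 = 36.9 L.
Adiabatic: TV^(γ−1) = const ⇒ T₂ = 496×(0.251)^0.350 = 306 K; PV^γ = const ⇒ P₂ = 77.2 kPa.

77.2 kPa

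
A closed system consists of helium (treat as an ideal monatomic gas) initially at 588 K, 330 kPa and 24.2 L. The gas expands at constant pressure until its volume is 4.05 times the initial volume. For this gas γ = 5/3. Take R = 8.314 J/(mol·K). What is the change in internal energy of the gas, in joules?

36500 J

n = P₁V₁/(RT₁) = 330×24.2/(8.314×588) = 1.63 mol.
Isobaric: P stays 330 kPa; V/T = const ⇒ T₂ = 2380 K, V₂ = 98.0 L.
For an ideal gas ΔU = nCvΔT with Cv = (3/2)R = 12.5 J/(mol·K).
ΔU = 1.63×12.5×(2380−588) = 36500 J.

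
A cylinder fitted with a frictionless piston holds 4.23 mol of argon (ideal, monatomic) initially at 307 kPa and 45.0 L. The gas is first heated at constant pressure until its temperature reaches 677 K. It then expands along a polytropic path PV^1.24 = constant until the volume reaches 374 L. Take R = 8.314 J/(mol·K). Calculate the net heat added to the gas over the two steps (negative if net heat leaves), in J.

T₁ = P₁V₁/(nR) = 307×45.0/(4.23×8.314) = 393 K.
Step 1 — Isobaric: P stays 307 kPa; V/T = const ⇒ T₂ = 677 K, V₂ = 77.6 L.
W = PΔV = 307×(77.6−45.0) kPa·L = 9990 J.
ΔU = nCvΔT = 4.23×12.5×(677−393) = 15000 J.
Q = ΔU + W = nCpΔT = 25000 J.
State after step 1: P = 307 kPa, V = 77.6 L, T = 677 K.
Step 2 — Polytropic n=1.24: T₂ = T₁(V₁/V₂)^(n−1) = 677×(0.207)^0.24 = 464 K; P₂ = P₁(V₁/V₂)^n = 43.6 kPa.
W = (P₁V₁−P₂V₂)/(n−1) = (307×77.6−43.6×374)/0.24 = 31200 J.
ΔU = nCvΔT = 4.23×12.5×(464−677) = -11200 J.
Q = ΔU + W = 20000 J.
Net over both steps: W = 41200 J, Q = 45000 J, ΔU = 3760 J.

45000 J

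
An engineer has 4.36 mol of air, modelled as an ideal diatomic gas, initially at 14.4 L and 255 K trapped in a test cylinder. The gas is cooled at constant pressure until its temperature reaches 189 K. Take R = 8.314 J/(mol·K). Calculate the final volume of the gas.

10.7 L

P₁ = nRT₁/V₁ = 4.36×8.314×255/14.4 = 642 kPa.
Isobaric: P stays 642 kPa; V/T = const ⇒ T₂ = 189 K, V₂ = 10.7 L.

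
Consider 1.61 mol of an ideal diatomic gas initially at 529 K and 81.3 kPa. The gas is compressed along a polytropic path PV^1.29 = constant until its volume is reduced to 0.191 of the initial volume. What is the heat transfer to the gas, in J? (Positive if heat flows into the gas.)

-4140 J

V₁ = nRT₁/P₁ = 1.61×8.314×529/81.3 = 87.1 L.
Polytropic n=1.29: T₂ = T₁(V₁/V₂)^(n−1) = 529×(5.24)^0.29 = 855 K; P₂ = P₁(V₁/V₂)^n = 688 kPa.
W = (P₁V₁−P₂V₂)/(n−1) = (81.3×87.1−688×16.6)/0.29 = -15000 J.
ΔU = nCvΔT = 1.61×20.8×(855−529) = 10900 J.
Q = ΔU + W = -4140 J.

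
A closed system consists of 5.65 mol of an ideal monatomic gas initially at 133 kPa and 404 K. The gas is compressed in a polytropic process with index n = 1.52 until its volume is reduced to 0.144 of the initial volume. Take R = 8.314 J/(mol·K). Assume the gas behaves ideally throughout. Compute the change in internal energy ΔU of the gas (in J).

V₁ = nRT₁/P₁ = 5.65×8.314×404/133 = 143 L.
Polytropic n=1.52: T₂ = T₁(V₁/V₂)^(n−1) = 404×(6.94)^0.52 = 1110 K; P₂ = P₁(V₁/V₂)^n = 2530 kPa.
For an ideal gas ΔU = nCvΔT with Cv = (3/2)R = 12.5 J/(mol·K).
ΔU = 5.65×12.5×(1110−404) = 49500 J.

49500 J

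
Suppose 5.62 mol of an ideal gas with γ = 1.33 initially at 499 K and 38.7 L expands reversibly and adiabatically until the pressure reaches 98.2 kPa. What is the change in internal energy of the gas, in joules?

P₁ = nRT₁/V₁ = 5.62×8.314×499/38.7 = 602 kPa.
Adiabatic: T₂/T₁ = (P₂/P₁)^((γ−1)/γ) ⇒ T₂ = 499×(0.163)^0.248 = 318 K; V₂ = 151 L.
For an ideal gas ΔU = nCvΔT with Cv = R/(γ−1) = 25.2 J/(mol·K).
ΔU = 5.62×25.2×(318−499) = -25600 J.

-25600 J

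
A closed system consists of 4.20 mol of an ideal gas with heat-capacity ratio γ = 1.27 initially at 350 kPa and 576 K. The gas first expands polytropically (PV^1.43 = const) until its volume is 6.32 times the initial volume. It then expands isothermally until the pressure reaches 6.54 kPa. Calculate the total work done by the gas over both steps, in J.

V₁ = nRT₁/P₁ = 4.20×8.314×576/350 = 57.5 L.
Step 1 — Polytropic n=1.43: T₂ = T₁(V₁/V₂)^(n−1) = 576×(0.158)^0.43 = 261 K; P₂ = P₁(V₁/V₂)^n = 25.1 kPa.
W = (P₁V₁−P₂V₂)/(n−1) = (350×57.5−25.1×363)/0.43 = 25600 J.
ΔU = nCvΔT = 4.20×30.8×(261−576) = -40800 J.
Q = ΔU + W = -15200 J.
State after step 1: P = 25.1 kPa, V = 363 L, T = 261 K.
Step 2 — Isothermal: T stays 261 K; PV = const ⇒ V₂ = 1390 L, P₂ = 6.54 kPa.
ΔU = 0 (ideal gas, T constant).
W = nRT ln(V₂/V₁) = 4.20×8.314×261×ln(3.83) = 12200 J.
Q = ΔU + W = 12200 J.
Net over both steps: W = 37800 J, Q = -2940 J, ΔU = -40800 J.

37800 J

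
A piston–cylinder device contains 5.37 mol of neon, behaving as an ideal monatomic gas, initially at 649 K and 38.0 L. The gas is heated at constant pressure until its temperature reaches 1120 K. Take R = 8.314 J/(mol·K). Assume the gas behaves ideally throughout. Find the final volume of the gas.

P₁ = nRT₁/V₁ = 5.37×8.314×649/38.0 = 763 kPa.
Isobaric: P stays 763 kPa; V/T = const ⇒ T₂ = 1120 K, V₂ = 65.6 L.

65.6 L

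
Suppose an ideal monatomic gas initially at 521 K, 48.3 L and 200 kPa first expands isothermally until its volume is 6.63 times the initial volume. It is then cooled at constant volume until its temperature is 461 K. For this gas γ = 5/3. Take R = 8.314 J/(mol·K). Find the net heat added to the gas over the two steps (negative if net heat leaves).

16600 J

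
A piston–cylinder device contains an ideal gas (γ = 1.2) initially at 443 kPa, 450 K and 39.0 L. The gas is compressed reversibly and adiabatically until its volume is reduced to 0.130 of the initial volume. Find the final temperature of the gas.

677 K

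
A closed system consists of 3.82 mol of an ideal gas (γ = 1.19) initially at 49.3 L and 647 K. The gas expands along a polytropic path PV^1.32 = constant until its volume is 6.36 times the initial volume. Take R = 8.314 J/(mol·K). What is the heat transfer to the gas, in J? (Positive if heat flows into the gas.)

P₁ = nRT₁/V₁ = 3.82×8.314×647/49.3 = 417 kPa.
Polytropic n=1.32: T₂ = T₁(V₁/V₂)^(n−1) = 647×(0.157)^0.32 = 358 K; P₂ = P₁(V₁/V₂)^n = 36.3 kPa.
W = (P₁V₁−P₂V₂)/(n−1) = (417×49.3−36.3×314)/0.32 = 28700 J.
ΔU = nCvΔT = 3.82×43.8×(358−647) = -48300 J.
Q = ΔU + W = -19600 J.

-19600 J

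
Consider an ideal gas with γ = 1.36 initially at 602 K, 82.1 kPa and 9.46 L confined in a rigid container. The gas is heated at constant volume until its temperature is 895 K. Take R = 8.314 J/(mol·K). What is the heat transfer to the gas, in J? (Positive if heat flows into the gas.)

n = P₁V₁/(RT₁) = 82.1×9.46/(8.314×602) = 0.155 mol.
Isochoric: V stays 9.46 L; P/T = const ⇒ T₂ = 895 K, P₂ = 122 kPa.
W = 0 (no volume change).
ΔU = nCvΔT = 0.155×23.1×(895−602) = 1050 J.
Q = ΔU = 1050 J.

1050 J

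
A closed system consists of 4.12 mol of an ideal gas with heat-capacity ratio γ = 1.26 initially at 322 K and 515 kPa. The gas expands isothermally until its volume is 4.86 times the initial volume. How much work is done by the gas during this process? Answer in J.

V₁ = nRT₁/P₁ = 4.12×8.314×322/515 = 21.4 L.
Isothermal: T stays 322 K; PV = const ⇒ V₂ = 104 L, P₂ = 106 kPa.
W = nRT ln(V₂/V₁) = 4.12×8.314×322×ln(4.86) = 17400 J.

17400 J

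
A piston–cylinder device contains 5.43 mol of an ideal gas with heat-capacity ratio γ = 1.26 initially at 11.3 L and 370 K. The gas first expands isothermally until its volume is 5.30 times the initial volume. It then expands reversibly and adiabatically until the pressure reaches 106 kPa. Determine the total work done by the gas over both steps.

P₁ = nRT₁/V₁ = 5.43×8.314×370/11.3 = 1480 kPa.
Step 1 — Isothermal: T stays 370 K; PV = const ⇒ V₂ = 59.9 L, P₂ = 279 kPa.
ΔU = 0 (ideal gas, T constant).
W = nRT ln(V₂/V₁) = 5.43×8.314×370×ln(5.30) = 27900 J.
Q = ΔU + W = 27900 J.
State after step 1: P = 279 kPa, V = 59.9 L, T = 370 K.
Step 2 — Adiabatic: T₂/T₁ = (P₂/P₁)^((γ−1)/γ) ⇒ T₂ = 370×(0.380)^0.206 = 303 K; V₂ = 129 L.
ΔU = nCvΔT = 5.43×32.0×(303−370) = -11600 J.
Q = 0 for an adiabatic process, so W = −ΔU = 11600 J.
Net over both steps: W = 39500 J, Q = 27900 J, ΔU = -11600 J.

39500 J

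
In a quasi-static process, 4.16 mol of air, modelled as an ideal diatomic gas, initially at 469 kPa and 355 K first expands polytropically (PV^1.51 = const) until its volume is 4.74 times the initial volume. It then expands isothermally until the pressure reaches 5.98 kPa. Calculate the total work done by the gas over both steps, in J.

V₁ = nRT₁/P₁ = 4.16×8.314×355/469 = 26.2 L.
Step 1 — Polytropic n=1.51: T₂ = T₁(V₁/V₂)^(n−1) = 355×(0.211)^0.51 = 161 K; P₂ = P₁(V₁/V₂)^n = 44.7 kPa.
W = (P₁V₁−P₂V₂)/(n−1) = (469×26.2−44.7×124)/0.51 = 13200 J.
ΔU = nCvΔT = 4.16×20.8×(161−355) = -16800 J.
Q = ΔU + W = -3630 J.
State after step 1: P = 44.7 kPa, V = 124 L, T = 161 K.
Step 2 — Isothermal: T stays 161 K; PV = const ⇒ V₂ = 929 L, P₂ = 5.98 kPa.
ΔU = 0 (ideal gas, T constant).
W = nRT ln(V₂/V₁) = 4.16×8.314×161×ln(7.48) = 11200 J.
Q = ΔU + W = 11200 J.
Net over both steps: W = 24400 J, Q = 7550 J, ΔU = -16800 J.

24400 J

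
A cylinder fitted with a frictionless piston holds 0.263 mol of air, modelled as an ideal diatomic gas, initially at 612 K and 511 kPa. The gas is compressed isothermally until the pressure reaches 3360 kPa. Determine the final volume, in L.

0.398 L

V₁ = nRT₁/P₁ = 0.263×8.314×612/511 = 2.62 L.
Isothermal: T stays 612 K; PV = const ⇒ V₂ = 0.398 L, P₂ = 3360 kPa.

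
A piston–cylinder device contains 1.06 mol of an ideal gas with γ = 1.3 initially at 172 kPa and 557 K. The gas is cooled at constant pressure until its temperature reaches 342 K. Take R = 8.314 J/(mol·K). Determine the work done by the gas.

V₁ = nRT₁/P₁ = 1.06×8.314×557/172 = 28.5 L.
Isobaric: P stays 172 kPa; V/T = const ⇒ T₂ = 342 K, V₂ = 17.5 L.
W = PΔV = 172×(17.5−28.5) kPa·L = -1890 J.

-1890 J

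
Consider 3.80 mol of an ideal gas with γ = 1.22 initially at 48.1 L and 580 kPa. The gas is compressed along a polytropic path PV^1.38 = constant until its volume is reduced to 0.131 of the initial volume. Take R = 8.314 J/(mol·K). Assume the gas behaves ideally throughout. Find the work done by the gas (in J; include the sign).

-85500 J

T₁ = P₁V₁/(nR) = 580×48.1/(3.80×8.314) = 883 K.
Polytropic n=1.38: T₂ = T₁(V₁/V₂)^(n−1) = 883×(7.63)^0.38 = 1910 K; P₂ = P₁(V₁/V₂)^n = 9590 kPa.
W = (P₁V₁−P₂V₂)/(n−1) = (580×48.1−9590×6.30)/0.38 = -85500 J.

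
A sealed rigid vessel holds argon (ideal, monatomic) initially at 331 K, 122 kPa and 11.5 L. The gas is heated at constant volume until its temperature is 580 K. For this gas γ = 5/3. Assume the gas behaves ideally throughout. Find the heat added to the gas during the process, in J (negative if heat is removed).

n = P₁V₁/(RT₁) = 122×11.5/(8.314×331) = 0.510 mol.
Isochoric: V stays 11.5 L; P/T = const ⇒ T₂ = 580 K, P₂ = 214 kPa.
W = 0 (no volume change).
ΔU = nCvΔT = 0.510×12.5×(580−331) = 1580 J.
Q = ΔU = 1580 J.

1580 J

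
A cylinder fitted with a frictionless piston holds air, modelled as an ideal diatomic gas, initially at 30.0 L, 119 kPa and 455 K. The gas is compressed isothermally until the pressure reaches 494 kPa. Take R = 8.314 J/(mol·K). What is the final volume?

Isothermal: T stays 455 K; PV = const ⇒ V₂ = 7.23 L, P₂ = 494 kPa.

7.23 L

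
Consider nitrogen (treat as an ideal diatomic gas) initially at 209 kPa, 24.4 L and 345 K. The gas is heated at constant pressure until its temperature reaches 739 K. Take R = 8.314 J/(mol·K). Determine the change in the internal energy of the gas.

14600 J

n = P₁V₁/(RT₁) = 209×24.4/(8.314×345) = 1.78 mol.
Isobaric: P stays 209 kPa; V/T = const ⇒ T₂ = 739 K, V₂ = 52.3 L.
For an ideal gas ΔU = nCvΔT with Cv = (5/2)R = 20.8 J/(mol·K).
ΔU = 1.78×20.8×(739−345) = 14600 J.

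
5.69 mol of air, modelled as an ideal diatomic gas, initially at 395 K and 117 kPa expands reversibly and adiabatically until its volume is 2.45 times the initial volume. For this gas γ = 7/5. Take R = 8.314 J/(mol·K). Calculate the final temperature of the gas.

276 K

V₁ = nRT₁/P₁ = 5.69×8.314×395/117 = 160 L.
Adiabatic: TV^(γ−1) = const ⇒ T₂ = 395×(0.408)^0.400 = 276 K; PV^γ = const ⇒ P₂ = 33.4 kPa.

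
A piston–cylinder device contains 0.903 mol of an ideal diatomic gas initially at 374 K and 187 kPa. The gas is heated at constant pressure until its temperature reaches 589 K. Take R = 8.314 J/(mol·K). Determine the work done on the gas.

-1610 J

V₁ = nRT₁/P₁ = 0.903×8.314×374/187 = 15.0 L.
Isobaric: P stays 187 kPa; V/T = const ⇒ T₂ = 589 K, V₂ = 23.6 L.
W = PΔV = 187×(23.6−15.0) kPa·L = 1610 J.
Work done on the gas = −W_by = -1610 J.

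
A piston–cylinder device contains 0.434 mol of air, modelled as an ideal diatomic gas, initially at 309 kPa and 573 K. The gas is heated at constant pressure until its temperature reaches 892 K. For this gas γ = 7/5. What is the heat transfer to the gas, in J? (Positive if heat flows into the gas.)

V₁ = nRT₁/P₁ = 0.434×8.314×573/309 = 6.69 L.
Isobaric: P stays 309 kPa; V/T = const ⇒ T₂ = 892 K, V₂ = 10.4 L.
W = PΔV = 309×(10.4−6.69) kPa·L = 1150 J.
ΔU = nCvΔT = 0.434×20.8×(892−573) = 2880 J.
Q = ΔU + W = nCpΔT = 4030 J.

4030 J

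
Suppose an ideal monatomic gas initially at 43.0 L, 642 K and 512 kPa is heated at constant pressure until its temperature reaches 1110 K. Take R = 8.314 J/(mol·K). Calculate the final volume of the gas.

Isobaric: P stays 512 kPa; V/T = const ⇒ T₂ = 1110 K, V₂ = 74.3 L.

74.3 L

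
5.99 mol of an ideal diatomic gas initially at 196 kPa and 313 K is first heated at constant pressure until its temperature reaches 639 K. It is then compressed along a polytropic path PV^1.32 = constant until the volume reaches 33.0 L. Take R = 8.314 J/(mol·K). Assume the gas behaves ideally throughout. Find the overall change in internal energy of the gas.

V₁ = nRT₁/P₁ = 5.99×8.314×313/196 = 79.5 L.
Step 1 — Isobaric: P stays 196 kPa; V/T = const ⇒ T₂ = 639 K, V₂ = 162 L.
W = PΔV = 196×(162−79.5) kPa·L = 16200 J.
ΔU = nCvΔT = 5.99×20.8×(639−313) = 40600 J.
Q = ΔU + W = nCpΔT = 56800 J.
State after step 1: P = 196 kPa, V = 162 L, T = 639 K.
Step 2 — Polytropic n=1.32: T₂ = T₁(V₁/V₂)^(n−1) = 639×(4.92)^0.32 = 1060 K; P₂ = P₁(V₁/V₂)^n = 1610 kPa.
W = (P₁V₁−P₂V₂)/(n−1) = (196×162−1610×33.0)/0.32 = -66100 J.
ΔU = nCvΔT = 5.99×20.8×(1060−639) = 52900 J.
Q = ΔU + W = -13200 J.
Net over both steps: W = -49900 J, Q = 43600 J, ΔU = 93500 J.

93500 J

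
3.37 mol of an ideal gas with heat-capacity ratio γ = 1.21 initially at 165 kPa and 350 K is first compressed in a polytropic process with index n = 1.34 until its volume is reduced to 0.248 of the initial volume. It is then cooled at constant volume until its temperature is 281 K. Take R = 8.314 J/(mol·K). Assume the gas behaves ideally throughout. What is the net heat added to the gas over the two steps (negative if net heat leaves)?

-26700 J

V₁ = nRT₁/P₁ = 3.37×8.314×350/165 = 59.4 L.
Step 1 — Polytropic n=1.34: T₂ = T₁(V₁/V₂)^(n−1) = 350×(4.03)^0.34 = 562 K; P₂ = P₁(V₁/V₂)^n = 1070 kPa.
W = (P₁V₁−P₂V₂)/(n−1) = (165×59.4−1070×14.7)/0.34 = -17500 J.
ΔU = nCvΔT = 3.37×39.6×(562−350) = 28300 J.
Q = ΔU + W = 10800 J.
State after step 1: P = 1070 kPa, V = 14.7 L, T = 562 K.
Step 2 — Isochoric: V stays 14.7 L; P/T = const ⇒ T₂ = 281 K, P₂ = 534 kPa.
W = 0 (no volume change).
ΔU = nCvΔT = 3.37×39.6×(281−562) = -37500 J.
Q = ΔU = -37500 J.
Net over both steps: W = -17500 J, Q = -26700 J, ΔU = -9210 J.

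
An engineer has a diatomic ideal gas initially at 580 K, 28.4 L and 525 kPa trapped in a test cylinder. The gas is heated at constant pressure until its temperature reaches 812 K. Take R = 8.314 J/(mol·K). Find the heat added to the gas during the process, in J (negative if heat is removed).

n = P₁V₁/(RT₁) = 525×28.4/(8.314×580) = 3.09 mol.
Isobaric: P stays 525 kPa; V/T = const ⇒ T₂ = 812 K, V₂ = 39.8 L.
W = PΔV = 525×(39.8−28.4) kPa·L = 5960 J.
ΔU = nCvΔT = 3.09×20.8×(812−580) = 14900 J.
Q = ΔU + W = nCpΔT = 20900 J.

20900 J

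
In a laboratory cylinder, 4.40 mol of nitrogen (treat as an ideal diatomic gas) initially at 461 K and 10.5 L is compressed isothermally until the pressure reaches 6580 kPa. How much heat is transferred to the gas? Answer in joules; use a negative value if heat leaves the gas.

-23800 J

P₁ = nRT₁/V₁ = 4.40×8.314×461/10.5 = 1610 kPa.
Isothermal: T stays 461 K; PV = const ⇒ V₂ = 2.56 L, P₂ = 6580 kPa.
ΔU = 0 (ideal gas, T constant).
W = nRT ln(V₂/V₁) = 4.40×8.314×461×ln(0.244) = -23800 J.
Q = ΔU + W = -23800 J.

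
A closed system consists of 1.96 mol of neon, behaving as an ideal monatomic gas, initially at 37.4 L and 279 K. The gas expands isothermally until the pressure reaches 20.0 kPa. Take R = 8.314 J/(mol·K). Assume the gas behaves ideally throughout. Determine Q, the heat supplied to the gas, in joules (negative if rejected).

8200 J

P₁ = nRT₁/V₁ = 1.96×8.314×279/37.4 = 122 kPa.
Isothermal: T stays 279 K; PV = const ⇒ V₂ = 227 L, P₂ = 20.0 kPa.
ΔU = 0 (ideal gas, T constant).
W = nRT ln(V₂/V₁) = 1.96×8.314×279×ln(6.08) = 8200 J.
Q = ΔU + W = 8200 J.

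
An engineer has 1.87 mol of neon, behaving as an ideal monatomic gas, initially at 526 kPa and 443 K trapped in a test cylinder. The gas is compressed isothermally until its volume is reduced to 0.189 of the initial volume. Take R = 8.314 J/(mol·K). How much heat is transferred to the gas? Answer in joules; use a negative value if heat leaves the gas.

-11500 J

V₁ = nRT₁/P₁ = 1.87×8.314×443/526 = 13.1 L.
Isothermal: T stays 443 K; PV = const ⇒ V₂ = 2.47 L, P₂ = 2780 kPa.
ΔU = 0 (ideal gas, T constant).
W = nRT ln(V₂/V₁) = 1.87×8.314×443×ln(0.189) = -11500 J.
Q = ΔU + W = -11500 J.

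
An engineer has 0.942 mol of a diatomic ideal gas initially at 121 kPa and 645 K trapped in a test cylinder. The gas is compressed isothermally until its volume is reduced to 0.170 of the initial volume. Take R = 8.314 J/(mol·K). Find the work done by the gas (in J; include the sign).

V₁ = nRT₁/P₁ = 0.942×8.314×645/121 = 41.7 L.
Isothermal: T stays 645 K; PV = const ⇒ V₂ = 7.10 L, P₂ = 712 kPa.
W = nRT ln(V₂/V₁) = 0.942×8.314×645×ln(0.170) = -8950 J.

-8950 J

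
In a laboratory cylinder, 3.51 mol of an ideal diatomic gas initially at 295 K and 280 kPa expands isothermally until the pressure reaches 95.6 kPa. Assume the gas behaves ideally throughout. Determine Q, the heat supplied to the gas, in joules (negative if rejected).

9250 J

V₁ = nRT₁/P₁ = 3.51×8.314×295/280 = 30.7 L.
Isothermal: T stays 295 K; PV = const ⇒ V₂ = 90.0 L, P₂ = 95.6 kPa.
ΔU = 0 (ideal gas, T constant).
W = nRT ln(V₂/V₁) = 3.51×8.314×295×ln(2.93) = 9250 J.
Q = ΔU + W = 9250 J.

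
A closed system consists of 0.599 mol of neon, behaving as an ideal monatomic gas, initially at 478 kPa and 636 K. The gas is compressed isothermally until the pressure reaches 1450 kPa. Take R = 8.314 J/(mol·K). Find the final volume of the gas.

2.18 L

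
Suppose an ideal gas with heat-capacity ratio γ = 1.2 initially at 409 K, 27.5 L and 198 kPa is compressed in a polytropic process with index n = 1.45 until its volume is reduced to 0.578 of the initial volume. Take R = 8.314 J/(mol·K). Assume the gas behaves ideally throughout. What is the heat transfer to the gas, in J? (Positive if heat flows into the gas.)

4230 J

n = P₁V₁/(RT₁) = 198×27.5/(8.314×409) = 1.60 mol.
Polytropic n=1.45: T₂ = T₁(V₁/V₂)^(n−1) = 409×(1.73)^0.45 = 523 K; P₂ = P₁(V₁/V₂)^n = 438 kPa.
W = (P₁V₁−P₂V₂)/(n−1) = (198×27.5−438×15.9)/0.45 = -3390 J.
ΔU = nCvΔT = 1.60×41.6×(523−409) = 7620 J.
Q = ΔU + W = 4230 J.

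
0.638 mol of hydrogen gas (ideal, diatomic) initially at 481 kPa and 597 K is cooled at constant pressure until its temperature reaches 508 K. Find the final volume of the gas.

V₁ = nRT₁/P₁ = 0.638×8.314×597/481 = 6.58 L.
Isobaric: P stays 481 kPa; V/T = const ⇒ T₂ = 508 K, V₂ = 5.60 L.

5.60 L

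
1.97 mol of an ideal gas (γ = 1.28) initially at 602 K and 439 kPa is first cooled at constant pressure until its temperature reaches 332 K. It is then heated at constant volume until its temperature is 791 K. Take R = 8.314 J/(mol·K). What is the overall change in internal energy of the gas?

11100 J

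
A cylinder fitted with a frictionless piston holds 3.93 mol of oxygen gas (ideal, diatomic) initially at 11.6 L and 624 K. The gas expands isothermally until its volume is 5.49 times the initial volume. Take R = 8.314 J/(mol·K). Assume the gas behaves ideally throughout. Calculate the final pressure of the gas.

P₁ = nRT₁/V₁ = 3.93×8.314×624/11.6 = 1760 kPa.
Isothermal: T stays 624 K; PV = const ⇒ V₂ = 63.7 L, P₂ = 320 kPa.

320 kPa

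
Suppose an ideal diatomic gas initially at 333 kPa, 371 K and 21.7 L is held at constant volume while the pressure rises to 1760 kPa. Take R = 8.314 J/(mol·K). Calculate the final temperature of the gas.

1960 K

Isochoric: V stays 21.7 L; P/T = const ⇒ T₂ = 1960 K, P₂ = 1760 kPa.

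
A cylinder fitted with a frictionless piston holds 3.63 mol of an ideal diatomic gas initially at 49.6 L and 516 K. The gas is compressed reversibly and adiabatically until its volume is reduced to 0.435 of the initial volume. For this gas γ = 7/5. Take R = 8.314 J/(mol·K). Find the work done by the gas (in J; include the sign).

-15400 J

P₁ = nRT₁/V₁ = 3.63×8.314×516/49.6 = 314 kPa.
Adiabatic: TV^(γ−1) = const ⇒ T₂ = 516×(2.30)^0.400 = 720 K; PV^γ = const ⇒ P₂ = 1010 kPa.
ΔU = nCvΔT = 3.63×20.8×(720−516) = 15400 J.
Q = 0 for an adiabatic process, so W = −ΔU = -15400 J.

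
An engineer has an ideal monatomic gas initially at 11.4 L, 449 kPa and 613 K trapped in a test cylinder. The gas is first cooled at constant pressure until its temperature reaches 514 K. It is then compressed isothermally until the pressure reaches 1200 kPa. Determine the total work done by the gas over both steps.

-5050 J

n = P₁V₁/(RT₁) = 449×11.4/(8.314×613) = 1.00 mol.
Step 1 — Isobaric: P stays 449 kPa; V/T = const ⇒ T₂ = 514 K, V₂ = 9.56 L.
W = PΔV = 449×(9.56−11.4) kPa·L = -827 J.
ΔU = nCvΔT = 1.00×12.5×(514−613) = -1240 J.
Q = ΔU + W = nCpΔT = -2070 J.
State after step 1: P = 449 kPa, V = 9.56 L, T = 514 K.
Step 2 — Isothermal: T stays 514 K; PV = const ⇒ V₂ = 3.58 L, P₂ = 1200 kPa.
ΔU = 0 (ideal gas, T constant).
W = nRT ln(V₂/V₁) = 1.00×8.314×514×ln(0.374) = -4220 J.
Q = ΔU + W = -4220 J.
Net over both steps: W = -5050 J, Q = -6290 J, ΔU = -1240 J.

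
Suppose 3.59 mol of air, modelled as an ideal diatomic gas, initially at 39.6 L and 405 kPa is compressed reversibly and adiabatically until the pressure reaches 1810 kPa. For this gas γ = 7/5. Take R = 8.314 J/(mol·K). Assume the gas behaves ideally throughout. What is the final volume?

13.6 L

T₁ = P₁V₁/(nR) = 405×39.6/(3.59×8.314) = 537 K.
Adiabatic: T₂/T₁ = (P₂/P₁)^((γ−1)/γ) ⇒ T₂ = 537×(4.47)^0.286 = 824 K; V₂ = 13.6 L.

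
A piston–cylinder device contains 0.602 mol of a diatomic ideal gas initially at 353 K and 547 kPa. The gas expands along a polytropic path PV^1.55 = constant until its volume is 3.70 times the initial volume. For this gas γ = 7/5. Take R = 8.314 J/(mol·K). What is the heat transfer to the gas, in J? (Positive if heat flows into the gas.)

V₁ = nRT₁/P₁ = 0.602×8.314×353/547 = 3.23 L.
Polytropic n=1.55: T₂ = T₁(V₁/V₂)^(n−1) = 353×(0.270)^0.55 = 172 K; P₂ = P₁(V₁/V₂)^n = 72.0 kPa.
W = (P₁V₁−P₂V₂)/(n−1) = (547×3.23−72.0×12.0)/0.55 = 1650 J.
ΔU = nCvΔT = 0.602×20.8×(172−353) = -2270 J.
Q = ΔU + W = -618 J.

-618 J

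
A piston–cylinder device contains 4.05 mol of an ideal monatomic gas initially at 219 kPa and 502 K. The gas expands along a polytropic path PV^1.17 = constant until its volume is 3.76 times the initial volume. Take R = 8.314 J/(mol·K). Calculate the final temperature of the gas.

V₁ = nRT₁/P₁ = 4.05×8.314×502/219 = 77.2 L.
Polytropic n=1.17: T₂ = T₁(V₁/V₂)^(n−1) = 502×(0.266)^0.17 = 401 K; P₂ = P₁(V₁/V₂)^n = 46.5 kPa.

401 K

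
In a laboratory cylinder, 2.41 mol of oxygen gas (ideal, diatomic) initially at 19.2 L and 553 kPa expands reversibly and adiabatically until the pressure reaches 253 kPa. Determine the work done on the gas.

T₁ = P₁V₁/(nR) = 553×19.2/(2.41×8.314) = 530 K.
Adiabatic: T₂/T₁ = (P₂/P₁)^((γ−1)/γ) ⇒ T₂ = 530×(0.458)^0.286 = 424 K; V₂ = 33.6 L.
ΔU = nCvΔT = 2.41×20.8×(424−530) = -5310 J.
Q = 0 for an adiabatic process, so W = −ΔU = 5310 J.
Work done on the gas = −W_by = -5310 J.

-5310 J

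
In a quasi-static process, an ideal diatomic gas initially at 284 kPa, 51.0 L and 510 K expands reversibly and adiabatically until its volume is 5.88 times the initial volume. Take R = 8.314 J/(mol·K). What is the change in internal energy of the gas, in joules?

-18400 J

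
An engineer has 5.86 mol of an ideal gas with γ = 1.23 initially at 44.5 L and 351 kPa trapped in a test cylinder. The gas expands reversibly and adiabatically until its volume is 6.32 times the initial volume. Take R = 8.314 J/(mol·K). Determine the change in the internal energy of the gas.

T₁ = P₁V₁/(nR) = 351×44.5/(5.86×8.314) = 321 K.
Adiabatic: TV^(γ−1) = const ⇒ T₂ = 321×(0.158)^0.230 = 210 K; PV^γ = const ⇒ P₂ = 36.3 kPa.
For an ideal gas ΔU = nCvΔT with Cv = R/(γ−1) = 36.1 J/(mol·K).
ΔU = 5.86×36.1×(210−321) = -23500 J.

-23500 J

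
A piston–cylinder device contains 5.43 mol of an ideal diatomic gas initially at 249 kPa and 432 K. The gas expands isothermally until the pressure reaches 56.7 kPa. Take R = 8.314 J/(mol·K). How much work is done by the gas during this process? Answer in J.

28900 J

V₁ = nRT₁/P₁ = 5.43×8.314×432/249 = 78.3 L.
Isothermal: T stays 432 K; PV = const ⇒ V₂ = 344 L, P₂ = 56.7 kPa.
W = nRT ln(V₂/V₁) = 5.43×8.314×432×ln(4.39) = 28900 J.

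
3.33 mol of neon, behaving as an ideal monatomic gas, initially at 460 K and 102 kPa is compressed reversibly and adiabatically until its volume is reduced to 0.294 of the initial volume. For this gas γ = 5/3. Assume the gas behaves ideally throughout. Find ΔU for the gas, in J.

24100 J

V₁ = nRT₁/P₁ = 3.33×8.314×460/102 = 125 L.
Adiabatic: TV^(γ−1) = const ⇒ T₂ = 460×(3.40)^0.667 = 1040 K; PV^γ = const ⇒ P₂ = 785 kPa.
For an ideal gas ΔU = nCvΔT with Cv = (3/2)R = 12.5 J/(mol·K).
ΔU = 3.33×12.5×(1040−460) = 24100 J.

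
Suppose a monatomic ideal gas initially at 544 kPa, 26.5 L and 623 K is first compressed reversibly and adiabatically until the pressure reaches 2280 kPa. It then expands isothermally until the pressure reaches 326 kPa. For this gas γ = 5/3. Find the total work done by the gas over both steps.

n = P₁V₁/(RT₁) = 544×26.5/(8.314×623) = 2.78 mol.
Step 1 — Adiabatic: T₂/T₁ = (P₂/P₁)^((γ−1)/γ) ⇒ T₂ = 623×(4.19)^0.400 = 1110 K; V₂ = 11.2 L.
ΔU = nCvΔT = 2.78×12.5×(1110−623) = 16700 J.
Q = 0 for an adiabatic process, so W = −ΔU = -16700 J.
State after step 1: P = 2280 kPa, V = 11.2 L, T = 1110 K.
Step 2 — Isothermal: T stays 1110 K; PV = const ⇒ V₂ = 78.4 L, P₂ = 326 kPa.
ΔU = 0 (ideal gas, T constant).
W = nRT ln(V₂/V₁) = 2.78×8.314×1110×ln(6.99) = 49700 J.
Q = ΔU + W = 49700 J.
Net over both steps: W = 33000 J, Q = 49700 J, ΔU = 16700 J.

33000 J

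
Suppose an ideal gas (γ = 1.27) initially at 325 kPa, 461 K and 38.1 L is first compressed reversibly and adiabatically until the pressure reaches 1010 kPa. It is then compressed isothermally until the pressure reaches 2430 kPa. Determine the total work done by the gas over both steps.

-26300 J

n = P₁V₁/(RT₁) = 325×38.1/(8.314×461) = 3.23 mol.
Step 1 — Adiabatic: T₂/T₁ = (P₂/P₁)^((γ−1)/γ) ⇒ T₂ = 461×(3.11)^0.213 = 587 K; V₂ = 15.6 L.
ΔU = nCvΔT = 3.23×30.8×(587−461) = 12500 J.
Q = 0 for an adiabatic process, so W = −ΔU = -12500 J.
State after step 1: P = 1010 kPa, V = 15.6 L, T = 587 K.
Step 2 — Isothermal: T stays 587 K; PV = const ⇒ V₂ = 6.48 L, P₂ = 2430 kPa.
ΔU = 0 (ideal gas, T constant).
W = nRT ln(V₂/V₁) = 3.23×8.314×587×ln(0.416) = -13800 J.
Q = ΔU + W = -13800 J.
Net over both steps: W = -26300 J, Q = -13800 J, ΔU = 12500 J.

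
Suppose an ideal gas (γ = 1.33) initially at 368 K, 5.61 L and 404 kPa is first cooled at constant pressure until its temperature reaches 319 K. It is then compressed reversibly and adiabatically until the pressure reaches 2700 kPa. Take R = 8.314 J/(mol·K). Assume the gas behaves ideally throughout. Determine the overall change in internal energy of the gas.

2670 J

n = P₁V₁/(RT₁) = 404×5.61/(8.314×368) = 0.741 mol.
Step 1 — Isobaric: P stays 404 kPa; V/T = const ⇒ T₂ = 319 K, V₂ = 4.86 L.
W = PΔV = 404×(4.86−5.61) kPa·L = -302 J.
ΔU = nCvΔT = 0.741×25.2×(319−368) = -914 J.
Q = ΔU + W = nCpΔT = -1220 J.
State after step 1: P = 404 kPa, V = 4.86 L, T = 319 K.
Step 2 — Adiabatic: T₂/T₁ = (P₂/P₁)^((γ−1)/γ) ⇒ T₂ = 319×(6.68)^0.248 = 511 K; V₂ = 1.17 L.
ΔU = nCvΔT = 0.741×25.2×(511−319) = 3580 J.
Q = 0 for an adiabatic process, so W = −ΔU = -3580 J.
Net over both steps: W = -3890 J, Q = -1220 J, ΔU = 2670 J.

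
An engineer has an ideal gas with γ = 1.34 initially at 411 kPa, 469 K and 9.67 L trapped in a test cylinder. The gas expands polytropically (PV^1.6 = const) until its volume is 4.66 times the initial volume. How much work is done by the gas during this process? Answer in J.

3990 J

n = P₁V₁/(RT₁) = 411×9.67/(8.314×469) = 1.02 mol.
Polytropic n=1.6: T₂ = T₁(V₁/V₂)^(n−1) = 469×(0.215)^0.60 = 186 K; P₂ = P₁(V₁/V₂)^n = 35.0 kPa.
W = (P₁V₁−P₂V₂)/(n−1) = (411×9.67−35.0×45.1)/0.60 = 3990 J.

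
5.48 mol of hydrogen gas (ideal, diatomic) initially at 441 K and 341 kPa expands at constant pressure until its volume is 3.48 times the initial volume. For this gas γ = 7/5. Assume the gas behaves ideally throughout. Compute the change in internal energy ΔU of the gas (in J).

125000 J

V₁ = nRT₁/P₁ = 5.48×8.314×441/341 = 58.9 L.
Isobaric: P stays 341 kPa; V/T = const ⇒ T₂ = 1530 K, V₂ = 205 L.
For an ideal gas ΔU = nCvΔT with Cv = (5/2)R = 20.8 J/(mol·K).
ΔU = 5.48×20.8×(1530−441) = 125000 J.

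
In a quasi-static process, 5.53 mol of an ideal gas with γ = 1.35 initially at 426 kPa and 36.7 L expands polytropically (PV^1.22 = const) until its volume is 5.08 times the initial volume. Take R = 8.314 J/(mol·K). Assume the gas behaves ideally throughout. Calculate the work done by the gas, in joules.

T₁ = P₁V₁/(nR) = 426×36.7/(5.53×8.314) = 340 K.
Polytropic n=1.22: T₂ = T₁(V₁/V₂)^(n−1) = 340×(0.197)^0.22 = 238 K; P₂ = P₁(V₁/V₂)^n = 58.6 kPa.
W = (P₁V₁−P₂V₂)/(n−1) = (426×36.7−58.6×186)/0.22 = 21400 J.

21400 J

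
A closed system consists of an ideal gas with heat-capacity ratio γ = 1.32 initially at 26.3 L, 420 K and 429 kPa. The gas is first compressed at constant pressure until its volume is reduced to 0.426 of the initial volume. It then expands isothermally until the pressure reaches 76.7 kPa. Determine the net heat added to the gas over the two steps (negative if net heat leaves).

-18400 J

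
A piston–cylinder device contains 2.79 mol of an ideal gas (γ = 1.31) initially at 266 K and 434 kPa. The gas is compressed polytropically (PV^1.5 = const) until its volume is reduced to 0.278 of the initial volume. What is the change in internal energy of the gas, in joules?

V₁ = nRT₁/P₁ = 2.79×8.314×266/434 = 14.2 L.
Polytropic n=1.5: T₂ = T₁(V₁/V₂)^(n−1) = 266×(3.60)^0.50 = 504 K; P₂ = P₁(V₁/V₂)^n = 2960 kPa.
For an ideal gas ΔU = nCvΔT with Cv = R/(γ−1) = 26.8 J/(mol·K).
ΔU = 2.79×26.8×(504−266) = 17800 J.

17800 J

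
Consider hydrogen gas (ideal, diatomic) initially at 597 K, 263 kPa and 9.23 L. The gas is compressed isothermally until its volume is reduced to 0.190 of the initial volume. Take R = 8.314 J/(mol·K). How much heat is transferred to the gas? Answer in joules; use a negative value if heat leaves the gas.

-4030 J

n = P₁V₁/(RT₁) = 263×9.23/(8.314×597) = 0.489 mol.
Isothermal: T stays 597 K; PV = const ⇒ V₂ = 1.75 L, P₂ = 1380 kPa.
ΔU = 0 (ideal gas, T constant).
W = nRT ln(V₂/V₁) = 0.489×8.314×597×ln(0.190) = -4030 J.
Q = ΔU + W = -4030 J.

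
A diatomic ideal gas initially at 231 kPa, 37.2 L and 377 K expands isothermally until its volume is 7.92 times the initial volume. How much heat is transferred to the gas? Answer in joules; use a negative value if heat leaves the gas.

n = P₁V₁/(RT₁) = 231×37.2/(8.314×377) = 2.74 mol.
Isothermal: T stays 377 K; PV = const ⇒ V₂ = 295 L, P₂ = 29.2 kPa.
ΔU = 0 (ideal gas, T constant).
W = nRT ln(V₂/V₁) = 2.74×8.314×377×ln(7.92) = 17800 J.
Q = ΔU + W = 17800 J.

17800 J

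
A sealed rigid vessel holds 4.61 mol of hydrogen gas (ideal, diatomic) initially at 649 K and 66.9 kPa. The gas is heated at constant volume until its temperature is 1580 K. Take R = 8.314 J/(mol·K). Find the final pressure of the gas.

V₁ = nRT₁/P₁ = 4.61×8.314×649/66.9 = 372 L.
Isochoric: V stays 372 L; P/T = const ⇒ T₂ = 1580 K, P₂ = 163 kPa.

163 kPa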